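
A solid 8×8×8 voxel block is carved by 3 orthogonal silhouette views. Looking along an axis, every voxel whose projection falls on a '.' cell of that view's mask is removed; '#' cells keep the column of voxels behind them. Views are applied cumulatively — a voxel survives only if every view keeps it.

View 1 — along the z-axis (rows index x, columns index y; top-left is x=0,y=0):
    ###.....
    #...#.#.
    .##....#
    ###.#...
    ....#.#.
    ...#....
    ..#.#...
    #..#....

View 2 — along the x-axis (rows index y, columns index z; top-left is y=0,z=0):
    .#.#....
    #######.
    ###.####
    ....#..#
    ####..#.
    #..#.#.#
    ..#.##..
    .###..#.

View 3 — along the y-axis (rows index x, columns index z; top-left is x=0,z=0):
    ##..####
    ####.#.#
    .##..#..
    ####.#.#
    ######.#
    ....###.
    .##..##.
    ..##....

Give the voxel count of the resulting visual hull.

|visual hull| = 60

initial block: 8^3 = 512
step 1: project along z, AND mask (20/64) → |grid| = 160
step 2: project along x, AND mask (34/64) → |grid| = 91
step 3: project along y, AND mask (37/64) → |grid| = 60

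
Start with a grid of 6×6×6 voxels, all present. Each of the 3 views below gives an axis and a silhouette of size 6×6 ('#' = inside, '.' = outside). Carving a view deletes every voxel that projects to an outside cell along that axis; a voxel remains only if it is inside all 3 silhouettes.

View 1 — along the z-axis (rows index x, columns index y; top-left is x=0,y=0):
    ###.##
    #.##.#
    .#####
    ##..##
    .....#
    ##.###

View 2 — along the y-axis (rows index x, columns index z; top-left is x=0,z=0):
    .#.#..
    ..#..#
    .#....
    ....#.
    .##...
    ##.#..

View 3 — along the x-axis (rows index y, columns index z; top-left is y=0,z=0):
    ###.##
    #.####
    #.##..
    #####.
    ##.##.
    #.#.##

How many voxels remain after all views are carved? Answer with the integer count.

|visual hull| = 29

full grid |V| = 216
  1. axis=2 (XY plane), |mask|=24  ⇒  voxels=144
  2. axis=1 (XZ plane), |mask|=11  ⇒  voxels=44
  3. axis=0 (YZ plane), |mask|=26  ⇒  voxels=29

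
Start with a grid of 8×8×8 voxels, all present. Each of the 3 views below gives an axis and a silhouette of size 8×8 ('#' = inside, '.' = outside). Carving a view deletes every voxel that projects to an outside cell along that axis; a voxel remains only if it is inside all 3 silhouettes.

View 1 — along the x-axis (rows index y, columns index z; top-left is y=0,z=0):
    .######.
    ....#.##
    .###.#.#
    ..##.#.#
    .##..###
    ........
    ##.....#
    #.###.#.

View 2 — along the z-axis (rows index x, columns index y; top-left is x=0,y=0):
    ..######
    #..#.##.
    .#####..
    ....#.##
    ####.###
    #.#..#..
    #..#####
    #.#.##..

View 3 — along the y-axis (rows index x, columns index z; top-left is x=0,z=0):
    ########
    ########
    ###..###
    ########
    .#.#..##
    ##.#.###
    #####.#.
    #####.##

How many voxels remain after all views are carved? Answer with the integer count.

before carving: 512 voxels (8×8×8)
[1] x-view keeps 31 columns → grid now 248
[2] z-view keeps 38 columns → grid now 141
[3] y-view keeps 53 columns → grid now 114

voxel count = 114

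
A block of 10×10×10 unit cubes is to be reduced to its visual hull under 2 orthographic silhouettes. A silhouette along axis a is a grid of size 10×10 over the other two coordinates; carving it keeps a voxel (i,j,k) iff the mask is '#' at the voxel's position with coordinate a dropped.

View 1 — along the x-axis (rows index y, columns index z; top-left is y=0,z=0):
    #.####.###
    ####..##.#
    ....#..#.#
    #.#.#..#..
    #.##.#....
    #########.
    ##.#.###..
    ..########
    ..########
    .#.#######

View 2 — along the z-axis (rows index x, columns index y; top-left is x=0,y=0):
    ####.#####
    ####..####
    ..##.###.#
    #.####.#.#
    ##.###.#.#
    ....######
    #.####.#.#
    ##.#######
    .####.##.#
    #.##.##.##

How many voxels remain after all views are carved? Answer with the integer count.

remaining voxels: 478

full grid |V| = 1000
step 1: project along x, AND mask (65/100) → |grid| = 650
step 2: project along z, AND mask (73/100) → |grid| = 478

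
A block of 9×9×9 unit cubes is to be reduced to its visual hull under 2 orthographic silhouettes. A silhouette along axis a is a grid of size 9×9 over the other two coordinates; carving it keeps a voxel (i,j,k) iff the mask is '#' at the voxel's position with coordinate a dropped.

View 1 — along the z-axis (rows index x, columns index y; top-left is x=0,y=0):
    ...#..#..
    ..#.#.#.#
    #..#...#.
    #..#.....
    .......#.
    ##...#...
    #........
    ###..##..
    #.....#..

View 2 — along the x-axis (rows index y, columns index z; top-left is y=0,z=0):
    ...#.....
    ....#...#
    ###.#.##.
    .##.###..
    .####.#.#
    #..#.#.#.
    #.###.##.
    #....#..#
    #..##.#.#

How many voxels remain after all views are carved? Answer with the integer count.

remaining voxels: 86

start: 9×9×9 = 729 voxels
step 1: project along z, AND mask (23/81) → |grid| = 207
step 2: project along x, AND mask (38/81) → |grid| = 86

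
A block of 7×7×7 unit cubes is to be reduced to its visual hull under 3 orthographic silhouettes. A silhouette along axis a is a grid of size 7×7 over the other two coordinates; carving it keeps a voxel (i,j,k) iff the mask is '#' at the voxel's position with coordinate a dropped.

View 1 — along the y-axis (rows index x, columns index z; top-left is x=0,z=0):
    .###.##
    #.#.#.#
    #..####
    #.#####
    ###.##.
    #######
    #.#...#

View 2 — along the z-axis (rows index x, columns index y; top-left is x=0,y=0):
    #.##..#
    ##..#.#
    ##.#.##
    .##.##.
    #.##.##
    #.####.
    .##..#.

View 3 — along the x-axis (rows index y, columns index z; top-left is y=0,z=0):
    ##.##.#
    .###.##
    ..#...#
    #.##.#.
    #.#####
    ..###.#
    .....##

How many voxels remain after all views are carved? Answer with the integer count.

voxel count = 88

full grid |V| = 343
carve view 1 (along y, XZ-mask fill 35/49): 245 voxels remain
carve view 2 (along z, XY-mask fill 30/49): 154 voxels remain
carve view 3 (along x, YZ-mask fill 28/49): 88 voxels remain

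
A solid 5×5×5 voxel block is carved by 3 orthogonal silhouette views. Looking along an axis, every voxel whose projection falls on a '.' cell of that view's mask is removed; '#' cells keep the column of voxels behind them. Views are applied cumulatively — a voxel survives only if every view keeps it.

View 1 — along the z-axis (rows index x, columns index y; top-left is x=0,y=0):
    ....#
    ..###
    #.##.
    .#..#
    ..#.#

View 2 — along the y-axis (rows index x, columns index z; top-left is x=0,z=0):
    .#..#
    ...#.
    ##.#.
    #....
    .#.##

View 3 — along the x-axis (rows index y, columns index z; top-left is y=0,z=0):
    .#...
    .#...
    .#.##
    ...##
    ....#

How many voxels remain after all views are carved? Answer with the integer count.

before carving: 125 voxels (5×5×5)
after view 1 [z-axis, 11 of 25 cells solid] → remaining = 55
after view 2 [y-axis, 10 of 25 cells solid] → remaining = 22
after view 3 [x-axis, 8 of 25 cells solid] → remaining = 11

|visual hull| = 11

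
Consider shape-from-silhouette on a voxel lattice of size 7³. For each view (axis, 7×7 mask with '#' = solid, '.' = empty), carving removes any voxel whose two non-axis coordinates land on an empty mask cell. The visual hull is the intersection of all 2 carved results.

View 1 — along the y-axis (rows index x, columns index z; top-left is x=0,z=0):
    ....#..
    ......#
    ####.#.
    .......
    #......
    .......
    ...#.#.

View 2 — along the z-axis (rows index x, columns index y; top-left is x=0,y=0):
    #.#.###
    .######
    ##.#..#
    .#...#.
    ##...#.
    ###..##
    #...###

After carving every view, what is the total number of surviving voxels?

full grid |V| = 343
step 1: project along y, AND mask (10/49) → |grid| = 70
step 2: project along z, AND mask (29/49) → |grid| = 42

remaining voxels: 42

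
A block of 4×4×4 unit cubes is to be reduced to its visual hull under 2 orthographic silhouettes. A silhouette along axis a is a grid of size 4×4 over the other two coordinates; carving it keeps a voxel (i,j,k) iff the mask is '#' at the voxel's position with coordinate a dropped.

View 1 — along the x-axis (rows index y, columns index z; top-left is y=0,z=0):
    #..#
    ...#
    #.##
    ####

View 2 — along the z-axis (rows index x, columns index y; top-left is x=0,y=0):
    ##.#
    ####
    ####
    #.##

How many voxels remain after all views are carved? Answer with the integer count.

full grid |V| = 64
step 1: project along x, AND mask (10/16) → |grid| = 40
step 2: project along z, AND mask (14/16) → |grid| = 36

voxel count = 36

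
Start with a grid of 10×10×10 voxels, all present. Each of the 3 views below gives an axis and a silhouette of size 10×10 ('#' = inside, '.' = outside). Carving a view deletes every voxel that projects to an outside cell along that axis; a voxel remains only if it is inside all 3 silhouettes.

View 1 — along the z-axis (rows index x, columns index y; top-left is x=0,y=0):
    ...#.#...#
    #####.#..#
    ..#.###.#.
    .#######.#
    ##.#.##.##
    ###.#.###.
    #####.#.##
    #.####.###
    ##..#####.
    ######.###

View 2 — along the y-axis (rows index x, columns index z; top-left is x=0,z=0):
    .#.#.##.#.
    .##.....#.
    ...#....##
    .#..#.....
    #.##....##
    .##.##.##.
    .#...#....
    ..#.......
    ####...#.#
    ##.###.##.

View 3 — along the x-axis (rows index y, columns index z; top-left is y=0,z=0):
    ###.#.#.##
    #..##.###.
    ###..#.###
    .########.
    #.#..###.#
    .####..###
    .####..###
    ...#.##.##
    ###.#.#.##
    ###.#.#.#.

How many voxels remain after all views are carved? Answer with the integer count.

remaining voxels: 182

full grid |V| = 1000
V1 z: intersect with XY mask (69 set) -- 690 left
V2 y: intersect with XZ mask (40 set) -- 273 left
V3 x: intersect with YZ mask (66 set) -- 182 left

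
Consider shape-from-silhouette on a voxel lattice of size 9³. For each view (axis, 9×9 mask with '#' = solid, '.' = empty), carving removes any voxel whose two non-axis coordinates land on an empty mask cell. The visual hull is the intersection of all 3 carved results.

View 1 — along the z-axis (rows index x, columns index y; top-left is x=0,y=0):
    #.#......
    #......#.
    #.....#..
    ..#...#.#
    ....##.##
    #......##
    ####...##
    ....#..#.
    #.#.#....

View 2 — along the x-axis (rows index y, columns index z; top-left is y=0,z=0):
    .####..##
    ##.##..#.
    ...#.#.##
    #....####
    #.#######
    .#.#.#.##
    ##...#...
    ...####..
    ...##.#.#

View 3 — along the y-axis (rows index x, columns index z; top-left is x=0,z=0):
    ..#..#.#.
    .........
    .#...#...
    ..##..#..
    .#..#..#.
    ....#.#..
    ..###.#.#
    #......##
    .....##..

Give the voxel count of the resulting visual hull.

|visual hull| = 44

initial block: 9^3 = 729
carve view 1 (along z, XY-mask fill 27/81): 243 voxels remain
carve view 2 (along x, YZ-mask fill 44/81): 133 voxels remain
carve view 3 (along y, XZ-mask fill 23/81): 44 voxels remain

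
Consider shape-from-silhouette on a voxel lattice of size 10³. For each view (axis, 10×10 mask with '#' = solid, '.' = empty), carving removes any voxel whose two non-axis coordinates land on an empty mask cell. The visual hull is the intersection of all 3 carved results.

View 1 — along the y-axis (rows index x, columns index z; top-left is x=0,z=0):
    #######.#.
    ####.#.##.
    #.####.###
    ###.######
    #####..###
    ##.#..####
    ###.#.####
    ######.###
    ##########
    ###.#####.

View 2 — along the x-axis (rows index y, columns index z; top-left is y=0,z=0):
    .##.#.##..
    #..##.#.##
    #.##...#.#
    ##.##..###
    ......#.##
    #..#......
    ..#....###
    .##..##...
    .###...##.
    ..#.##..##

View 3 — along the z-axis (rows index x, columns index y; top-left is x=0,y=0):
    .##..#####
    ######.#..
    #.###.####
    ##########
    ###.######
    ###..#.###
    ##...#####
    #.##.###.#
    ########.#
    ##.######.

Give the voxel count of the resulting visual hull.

initial block: 10^3 = 1000
after view 1 [y-axis, 82 of 100 cells solid] → remaining = 820
after view 2 [x-axis, 46 of 100 cells solid] → remaining = 382
after view 3 [z-axis, 79 of 100 cells solid] → remaining = 297

voxel count = 297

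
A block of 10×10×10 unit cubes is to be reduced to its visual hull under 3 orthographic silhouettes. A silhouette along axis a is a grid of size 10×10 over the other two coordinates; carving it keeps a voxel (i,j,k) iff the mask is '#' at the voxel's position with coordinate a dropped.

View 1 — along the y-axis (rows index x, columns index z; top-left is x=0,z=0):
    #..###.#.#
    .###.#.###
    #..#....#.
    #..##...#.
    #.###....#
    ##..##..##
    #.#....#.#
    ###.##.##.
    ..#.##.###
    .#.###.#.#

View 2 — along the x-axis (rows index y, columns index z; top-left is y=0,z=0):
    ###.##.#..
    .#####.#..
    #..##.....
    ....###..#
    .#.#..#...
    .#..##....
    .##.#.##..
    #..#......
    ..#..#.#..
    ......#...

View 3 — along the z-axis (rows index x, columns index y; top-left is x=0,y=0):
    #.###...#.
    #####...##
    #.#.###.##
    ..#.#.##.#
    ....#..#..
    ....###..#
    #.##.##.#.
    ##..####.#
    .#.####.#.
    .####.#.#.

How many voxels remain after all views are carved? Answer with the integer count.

111 voxels

initial block: 10^3 = 1000
carve view 1 (along y, XZ-mask fill 54/100): 540 voxels remain
carve view 2 (along x, YZ-mask fill 36/100): 188 voxels remain
carve view 3 (along z, XY-mask fill 55/100): 111 voxels remain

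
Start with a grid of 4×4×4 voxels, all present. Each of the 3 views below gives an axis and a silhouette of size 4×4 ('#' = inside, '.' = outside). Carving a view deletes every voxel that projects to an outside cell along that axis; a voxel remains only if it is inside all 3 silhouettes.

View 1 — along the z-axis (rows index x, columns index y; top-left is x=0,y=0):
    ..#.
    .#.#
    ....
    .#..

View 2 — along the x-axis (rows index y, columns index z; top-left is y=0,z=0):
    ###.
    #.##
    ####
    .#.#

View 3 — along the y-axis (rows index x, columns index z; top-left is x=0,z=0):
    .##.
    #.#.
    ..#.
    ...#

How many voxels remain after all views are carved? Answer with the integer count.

start: 4×4×4 = 64 voxels
carve view 1 (along z, XY-mask fill 4/16): 16 voxels remain
carve view 2 (along x, YZ-mask fill 12/16): 12 voxels remain
carve view 3 (along y, XZ-mask fill 6/16): 5 voxels remain

remaining voxels: 5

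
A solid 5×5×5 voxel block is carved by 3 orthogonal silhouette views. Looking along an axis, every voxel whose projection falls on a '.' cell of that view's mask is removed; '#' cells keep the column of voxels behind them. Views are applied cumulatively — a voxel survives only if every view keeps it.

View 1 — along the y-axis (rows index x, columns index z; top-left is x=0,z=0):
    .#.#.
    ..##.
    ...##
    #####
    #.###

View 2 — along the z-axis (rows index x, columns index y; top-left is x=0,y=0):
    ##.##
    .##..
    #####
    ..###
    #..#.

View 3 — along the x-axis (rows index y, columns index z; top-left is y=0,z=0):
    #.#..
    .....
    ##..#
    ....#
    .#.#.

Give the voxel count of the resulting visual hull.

full grid |V| = 125
  1. axis=1 (XZ plane), |mask|=15  ⇒  voxels=75
  2. axis=2 (XY plane), |mask|=16  ⇒  voxels=45
  3. axis=0 (YZ plane), |mask|=8  ⇒  voxels=14

voxel count = 14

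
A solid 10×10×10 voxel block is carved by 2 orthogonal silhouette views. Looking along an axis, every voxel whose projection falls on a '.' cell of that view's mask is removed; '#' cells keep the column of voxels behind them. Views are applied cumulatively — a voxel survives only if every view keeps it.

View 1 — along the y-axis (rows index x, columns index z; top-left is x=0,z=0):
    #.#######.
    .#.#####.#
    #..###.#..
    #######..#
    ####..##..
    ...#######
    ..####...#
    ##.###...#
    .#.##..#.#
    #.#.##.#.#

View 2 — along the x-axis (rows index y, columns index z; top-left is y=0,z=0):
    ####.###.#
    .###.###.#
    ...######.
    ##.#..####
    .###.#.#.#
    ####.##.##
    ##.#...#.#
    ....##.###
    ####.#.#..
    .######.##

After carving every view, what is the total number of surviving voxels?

remaining voxels: 424

start: 10×10×10 = 1000 voxels
after view 1 [y-axis, 63 of 100 cells solid] → remaining = 630
after view 2 [x-axis, 66 of 100 cells solid] → remaining = 424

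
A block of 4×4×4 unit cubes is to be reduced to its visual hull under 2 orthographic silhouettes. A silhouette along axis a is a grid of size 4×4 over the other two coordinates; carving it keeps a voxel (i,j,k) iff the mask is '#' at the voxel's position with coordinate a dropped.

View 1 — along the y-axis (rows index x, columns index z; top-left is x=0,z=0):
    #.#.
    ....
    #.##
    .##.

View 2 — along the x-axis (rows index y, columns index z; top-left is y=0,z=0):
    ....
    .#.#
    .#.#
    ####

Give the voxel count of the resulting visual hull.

remaining voxels: 11

start: 4×4×4 = 64 voxels
carve view 1 (along y, XZ-mask fill 7/16): 28 voxels remain
carve view 2 (along x, YZ-mask fill 8/16): 11 voxels remain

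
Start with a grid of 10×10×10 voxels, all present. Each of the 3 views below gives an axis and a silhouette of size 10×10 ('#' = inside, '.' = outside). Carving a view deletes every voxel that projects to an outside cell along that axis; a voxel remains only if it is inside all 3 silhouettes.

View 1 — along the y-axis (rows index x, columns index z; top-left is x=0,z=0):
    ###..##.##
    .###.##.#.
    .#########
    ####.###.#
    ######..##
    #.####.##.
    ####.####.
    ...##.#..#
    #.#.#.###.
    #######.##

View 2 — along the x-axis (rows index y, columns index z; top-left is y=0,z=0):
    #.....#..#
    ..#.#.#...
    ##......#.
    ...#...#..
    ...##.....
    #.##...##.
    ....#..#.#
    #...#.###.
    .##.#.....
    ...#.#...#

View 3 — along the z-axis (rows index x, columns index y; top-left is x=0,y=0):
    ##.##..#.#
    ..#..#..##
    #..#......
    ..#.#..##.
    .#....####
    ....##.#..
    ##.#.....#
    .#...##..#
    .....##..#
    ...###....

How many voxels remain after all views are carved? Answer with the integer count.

before carving: 1000 voxels (10×10×10)
after view 1 [y-axis, 72 of 100 cells solid] → remaining = 720
after view 2 [x-axis, 32 of 100 cells solid] → remaining = 225
after view 3 [z-axis, 38 of 100 cells solid] → remaining = 83

83 voxels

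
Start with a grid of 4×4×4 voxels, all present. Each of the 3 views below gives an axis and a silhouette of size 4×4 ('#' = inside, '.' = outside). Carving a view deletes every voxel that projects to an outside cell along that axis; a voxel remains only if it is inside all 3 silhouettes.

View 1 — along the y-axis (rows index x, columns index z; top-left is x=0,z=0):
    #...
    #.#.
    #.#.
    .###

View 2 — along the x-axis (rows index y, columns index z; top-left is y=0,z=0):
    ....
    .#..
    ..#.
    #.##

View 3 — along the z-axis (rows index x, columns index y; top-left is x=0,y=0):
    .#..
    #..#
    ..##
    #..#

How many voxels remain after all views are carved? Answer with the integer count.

remaining voxels: 7

full grid |V| = 64
V1 y: intersect with XZ mask (8 set) -- 32 left
V2 x: intersect with YZ mask (5 set) -- 11 left
V3 z: intersect with XY mask (7 set) -- 7 left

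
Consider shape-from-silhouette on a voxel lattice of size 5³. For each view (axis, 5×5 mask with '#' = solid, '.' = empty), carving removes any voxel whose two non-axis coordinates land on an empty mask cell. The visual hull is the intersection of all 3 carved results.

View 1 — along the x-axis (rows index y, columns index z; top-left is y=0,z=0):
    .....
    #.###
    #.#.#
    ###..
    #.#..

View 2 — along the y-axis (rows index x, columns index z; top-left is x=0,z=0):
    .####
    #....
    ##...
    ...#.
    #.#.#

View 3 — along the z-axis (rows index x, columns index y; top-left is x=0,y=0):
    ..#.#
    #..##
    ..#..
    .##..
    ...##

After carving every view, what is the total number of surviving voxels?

voxel count = 11

initial block: 5^3 = 125
carve view 1 (along x, YZ-mask fill 12/25): 60 voxels remain
carve view 2 (along y, XZ-mask fill 11/25): 28 voxels remain
carve view 3 (along z, XY-mask fill 10/25): 11 voxels remain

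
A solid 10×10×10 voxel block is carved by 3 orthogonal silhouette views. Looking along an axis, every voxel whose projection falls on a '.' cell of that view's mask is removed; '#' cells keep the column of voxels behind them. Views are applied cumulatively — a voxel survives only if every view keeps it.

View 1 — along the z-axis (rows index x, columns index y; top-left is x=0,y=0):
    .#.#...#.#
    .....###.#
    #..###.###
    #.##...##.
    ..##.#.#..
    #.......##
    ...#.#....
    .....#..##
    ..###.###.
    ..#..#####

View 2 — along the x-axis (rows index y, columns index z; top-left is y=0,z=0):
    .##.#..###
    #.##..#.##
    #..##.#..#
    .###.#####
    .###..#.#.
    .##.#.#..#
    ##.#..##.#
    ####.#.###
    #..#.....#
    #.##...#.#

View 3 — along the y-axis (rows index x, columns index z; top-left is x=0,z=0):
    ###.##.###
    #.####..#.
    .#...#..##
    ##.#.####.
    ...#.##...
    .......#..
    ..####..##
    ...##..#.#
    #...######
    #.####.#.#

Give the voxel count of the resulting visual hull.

start: 10×10×10 = 1000 voxels
step 1: project along z, AND mask (44/100) → |grid| = 440
step 2: project along x, AND mask (57/100) → |grid| = 254
step 3: project along y, AND mask (53/100) → |grid| = 142

voxel count = 142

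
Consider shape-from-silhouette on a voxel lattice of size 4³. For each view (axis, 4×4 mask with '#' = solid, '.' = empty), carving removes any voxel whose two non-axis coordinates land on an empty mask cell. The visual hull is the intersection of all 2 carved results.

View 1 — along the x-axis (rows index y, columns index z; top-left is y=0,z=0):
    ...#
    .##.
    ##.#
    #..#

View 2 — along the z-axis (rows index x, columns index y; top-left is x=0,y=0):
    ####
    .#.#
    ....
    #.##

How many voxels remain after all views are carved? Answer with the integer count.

voxel count = 18

before carving: 64 voxels (4×4×4)
after view 1 [x-axis, 8 of 16 cells solid] → remaining = 32
after view 2 [z-axis, 9 of 16 cells solid] → remaining = 18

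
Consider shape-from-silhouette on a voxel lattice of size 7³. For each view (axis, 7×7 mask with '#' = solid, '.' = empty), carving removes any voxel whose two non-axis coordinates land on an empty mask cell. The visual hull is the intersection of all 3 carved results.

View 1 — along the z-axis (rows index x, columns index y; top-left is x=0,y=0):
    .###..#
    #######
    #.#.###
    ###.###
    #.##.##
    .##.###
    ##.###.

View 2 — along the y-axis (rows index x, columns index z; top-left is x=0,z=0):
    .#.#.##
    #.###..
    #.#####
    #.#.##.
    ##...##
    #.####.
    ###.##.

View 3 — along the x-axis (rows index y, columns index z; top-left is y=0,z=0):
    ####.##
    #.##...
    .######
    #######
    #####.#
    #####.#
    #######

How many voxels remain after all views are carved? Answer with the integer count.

initial block: 7^3 = 343
carve view 1 (along z, XY-mask fill 37/49): 259 voxels remain
carve view 2 (along y, XZ-mask fill 32/49): 168 voxels remain
carve view 3 (along x, YZ-mask fill 41/49): 139 voxels remain

139 voxels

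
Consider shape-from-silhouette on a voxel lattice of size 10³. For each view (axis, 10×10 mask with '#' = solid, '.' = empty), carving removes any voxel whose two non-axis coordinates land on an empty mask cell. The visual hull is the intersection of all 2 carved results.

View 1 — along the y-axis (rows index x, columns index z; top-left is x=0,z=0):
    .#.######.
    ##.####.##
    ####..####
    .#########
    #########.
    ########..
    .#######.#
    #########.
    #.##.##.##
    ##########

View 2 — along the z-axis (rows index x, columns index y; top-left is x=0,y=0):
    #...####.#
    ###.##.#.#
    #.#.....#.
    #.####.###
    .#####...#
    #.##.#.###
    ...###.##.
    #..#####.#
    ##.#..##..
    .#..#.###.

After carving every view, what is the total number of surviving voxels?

start: 10×10×10 = 1000 voxels
carve view 1 (along y, XZ-mask fill 83/100): 830 voxels remain
carve view 2 (along z, XY-mask fill 59/100): 492 voxels remain

|visual hull| = 492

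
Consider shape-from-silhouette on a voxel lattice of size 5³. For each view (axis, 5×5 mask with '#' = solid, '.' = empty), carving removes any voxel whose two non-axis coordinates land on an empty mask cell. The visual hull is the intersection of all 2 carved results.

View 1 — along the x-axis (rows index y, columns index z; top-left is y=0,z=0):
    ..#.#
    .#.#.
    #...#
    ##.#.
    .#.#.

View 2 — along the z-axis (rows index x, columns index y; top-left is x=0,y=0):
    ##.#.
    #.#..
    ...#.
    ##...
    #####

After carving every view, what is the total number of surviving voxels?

remaining voxels: 29

start: 5×5×5 = 125 voxels
[1] x-view keeps 11 columns → grid now 55
[2] z-view keeps 13 columns → grid now 29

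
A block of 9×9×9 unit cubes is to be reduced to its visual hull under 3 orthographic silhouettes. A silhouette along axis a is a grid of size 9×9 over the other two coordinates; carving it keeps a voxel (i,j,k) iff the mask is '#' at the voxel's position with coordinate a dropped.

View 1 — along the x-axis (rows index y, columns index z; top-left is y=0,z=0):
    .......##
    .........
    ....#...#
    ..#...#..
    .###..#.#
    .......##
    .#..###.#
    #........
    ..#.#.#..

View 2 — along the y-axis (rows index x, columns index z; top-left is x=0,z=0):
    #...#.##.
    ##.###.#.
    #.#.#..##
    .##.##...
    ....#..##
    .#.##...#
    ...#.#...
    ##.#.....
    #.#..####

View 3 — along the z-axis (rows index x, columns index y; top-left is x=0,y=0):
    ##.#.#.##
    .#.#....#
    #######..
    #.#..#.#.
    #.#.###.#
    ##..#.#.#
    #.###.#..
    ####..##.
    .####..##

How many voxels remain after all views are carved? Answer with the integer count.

voxel count = 50

full grid |V| = 729
step 1: project along x, AND mask (22/81) → |grid| = 198
step 2: project along y, AND mask (37/81) → |grid| = 86
step 3: project along z, AND mask (48/81) → |grid| = 50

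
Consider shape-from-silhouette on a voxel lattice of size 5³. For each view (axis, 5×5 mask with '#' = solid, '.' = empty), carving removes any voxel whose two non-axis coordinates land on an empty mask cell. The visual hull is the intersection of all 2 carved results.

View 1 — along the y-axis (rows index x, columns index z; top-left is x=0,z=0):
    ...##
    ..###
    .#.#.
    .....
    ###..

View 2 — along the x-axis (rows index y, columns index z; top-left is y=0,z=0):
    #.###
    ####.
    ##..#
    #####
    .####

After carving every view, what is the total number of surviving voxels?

before carving: 125 voxels (5×5×5)
after view 1 [y-axis, 10 of 25 cells solid] → remaining = 50
after view 2 [x-axis, 20 of 25 cells solid] → remaining = 40

|visual hull| = 40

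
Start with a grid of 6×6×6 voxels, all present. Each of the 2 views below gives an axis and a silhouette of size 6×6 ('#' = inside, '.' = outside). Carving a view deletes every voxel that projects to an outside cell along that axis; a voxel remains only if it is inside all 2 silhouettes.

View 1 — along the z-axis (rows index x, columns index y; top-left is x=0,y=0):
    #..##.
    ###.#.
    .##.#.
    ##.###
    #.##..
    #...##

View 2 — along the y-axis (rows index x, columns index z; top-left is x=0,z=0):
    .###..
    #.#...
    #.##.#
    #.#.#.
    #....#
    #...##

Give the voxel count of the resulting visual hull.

initial block: 6^3 = 216
[1] z-view keeps 21 columns → grid now 126
[2] y-view keeps 17 columns → grid now 59

voxel count = 59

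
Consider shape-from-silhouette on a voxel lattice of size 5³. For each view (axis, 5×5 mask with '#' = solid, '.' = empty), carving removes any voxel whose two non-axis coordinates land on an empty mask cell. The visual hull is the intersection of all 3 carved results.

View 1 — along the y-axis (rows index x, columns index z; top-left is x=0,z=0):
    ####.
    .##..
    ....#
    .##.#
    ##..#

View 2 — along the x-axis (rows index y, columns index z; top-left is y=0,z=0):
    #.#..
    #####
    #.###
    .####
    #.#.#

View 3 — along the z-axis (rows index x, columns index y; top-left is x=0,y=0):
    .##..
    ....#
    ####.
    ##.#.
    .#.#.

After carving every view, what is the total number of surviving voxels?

before carving: 125 voxels (5×5×5)
V1 y: intersect with XZ mask (13 set) -- 65 left
V2 x: intersect with YZ mask (18 set) -- 46 left
V3 z: intersect with XY mask (12 set) -- 23 left

remaining voxels: 23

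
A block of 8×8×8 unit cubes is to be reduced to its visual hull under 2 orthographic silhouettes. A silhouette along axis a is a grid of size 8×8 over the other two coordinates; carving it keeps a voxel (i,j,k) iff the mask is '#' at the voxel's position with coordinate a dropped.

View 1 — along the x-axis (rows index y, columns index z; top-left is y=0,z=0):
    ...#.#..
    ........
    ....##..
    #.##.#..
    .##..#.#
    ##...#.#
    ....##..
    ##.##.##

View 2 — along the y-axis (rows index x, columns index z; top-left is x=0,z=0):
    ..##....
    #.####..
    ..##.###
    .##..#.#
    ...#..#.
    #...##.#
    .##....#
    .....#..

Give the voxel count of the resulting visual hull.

before carving: 512 voxels (8×8×8)
carve view 1 (along x, YZ-mask fill 24/64): 192 voxels remain
carve view 2 (along y, XZ-mask fill 26/64): 84 voxels remain

84 voxels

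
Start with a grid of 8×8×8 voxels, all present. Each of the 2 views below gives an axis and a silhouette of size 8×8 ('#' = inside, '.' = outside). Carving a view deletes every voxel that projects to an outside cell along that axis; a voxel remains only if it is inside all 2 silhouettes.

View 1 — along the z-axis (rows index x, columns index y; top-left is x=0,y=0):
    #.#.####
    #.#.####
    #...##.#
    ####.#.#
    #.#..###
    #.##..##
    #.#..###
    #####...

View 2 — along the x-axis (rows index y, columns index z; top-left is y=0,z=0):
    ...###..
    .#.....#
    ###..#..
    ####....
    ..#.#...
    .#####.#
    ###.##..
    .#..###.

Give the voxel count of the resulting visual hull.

165 voxels

initial block: 8^3 = 512
carve view 1 (along z, XY-mask fill 42/64): 336 voxels remain
carve view 2 (along x, YZ-mask fill 30/64): 165 voxels remain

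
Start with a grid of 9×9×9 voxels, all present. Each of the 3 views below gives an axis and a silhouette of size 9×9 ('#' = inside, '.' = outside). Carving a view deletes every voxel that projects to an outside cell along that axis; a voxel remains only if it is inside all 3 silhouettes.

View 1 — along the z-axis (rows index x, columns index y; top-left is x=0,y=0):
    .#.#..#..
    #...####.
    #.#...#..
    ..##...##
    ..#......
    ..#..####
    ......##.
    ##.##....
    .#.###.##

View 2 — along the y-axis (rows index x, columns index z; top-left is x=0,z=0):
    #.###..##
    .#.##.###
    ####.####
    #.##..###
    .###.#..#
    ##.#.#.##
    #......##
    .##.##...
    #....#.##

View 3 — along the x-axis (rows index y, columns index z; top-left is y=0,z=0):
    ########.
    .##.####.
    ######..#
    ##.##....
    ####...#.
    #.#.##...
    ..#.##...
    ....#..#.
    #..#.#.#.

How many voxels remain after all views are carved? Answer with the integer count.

|visual hull| = 87

initial block: 9^3 = 729
carve view 1 (along z, XY-mask fill 33/81): 297 voxels remain
carve view 2 (along y, XZ-mask fill 48/81): 177 voxels remain
carve view 3 (along x, YZ-mask fill 43/81): 87 voxels remain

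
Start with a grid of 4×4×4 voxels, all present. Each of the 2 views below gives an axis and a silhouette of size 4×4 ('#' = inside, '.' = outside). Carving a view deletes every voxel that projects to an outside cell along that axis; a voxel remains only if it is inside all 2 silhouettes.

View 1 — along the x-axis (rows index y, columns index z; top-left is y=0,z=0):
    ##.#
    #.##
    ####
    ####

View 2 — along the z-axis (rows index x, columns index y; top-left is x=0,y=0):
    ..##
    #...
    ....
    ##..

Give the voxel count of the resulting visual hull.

remaining voxels: 17

initial block: 4^3 = 64
carve view 1 (along x, YZ-mask fill 14/16): 56 voxels remain
carve view 2 (along z, XY-mask fill 5/16): 17 voxels remain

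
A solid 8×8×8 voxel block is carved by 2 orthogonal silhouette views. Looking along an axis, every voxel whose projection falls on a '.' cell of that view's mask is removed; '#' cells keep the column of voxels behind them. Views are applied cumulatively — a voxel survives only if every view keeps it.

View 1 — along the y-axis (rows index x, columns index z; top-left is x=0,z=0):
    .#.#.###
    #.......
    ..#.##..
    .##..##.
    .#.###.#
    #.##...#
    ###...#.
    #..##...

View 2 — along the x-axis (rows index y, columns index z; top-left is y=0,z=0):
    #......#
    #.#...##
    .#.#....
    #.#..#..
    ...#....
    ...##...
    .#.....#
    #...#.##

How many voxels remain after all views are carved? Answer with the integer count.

remaining voxels: 72

start: 8×8×8 = 512 voxels
after view 1 [y-axis, 29 of 64 cells solid] → remaining = 232
after view 2 [x-axis, 20 of 64 cells solid] → remaining = 72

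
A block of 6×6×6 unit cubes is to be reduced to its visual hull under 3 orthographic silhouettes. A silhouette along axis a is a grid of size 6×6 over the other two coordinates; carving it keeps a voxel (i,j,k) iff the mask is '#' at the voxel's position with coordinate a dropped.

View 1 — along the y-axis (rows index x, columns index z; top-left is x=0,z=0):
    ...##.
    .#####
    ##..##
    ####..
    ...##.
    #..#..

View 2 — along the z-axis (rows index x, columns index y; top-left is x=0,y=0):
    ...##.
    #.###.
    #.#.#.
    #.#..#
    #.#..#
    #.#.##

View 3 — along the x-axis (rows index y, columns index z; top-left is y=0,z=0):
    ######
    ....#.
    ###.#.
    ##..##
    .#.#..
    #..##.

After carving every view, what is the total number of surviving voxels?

43 voxels

initial block: 6^3 = 216
  1. axis=1 (XZ plane), |mask|=19  ⇒  voxels=114
  2. axis=2 (XY plane), |mask|=19  ⇒  voxels=62
  3. axis=0 (YZ plane), |mask|=20  ⇒  voxels=43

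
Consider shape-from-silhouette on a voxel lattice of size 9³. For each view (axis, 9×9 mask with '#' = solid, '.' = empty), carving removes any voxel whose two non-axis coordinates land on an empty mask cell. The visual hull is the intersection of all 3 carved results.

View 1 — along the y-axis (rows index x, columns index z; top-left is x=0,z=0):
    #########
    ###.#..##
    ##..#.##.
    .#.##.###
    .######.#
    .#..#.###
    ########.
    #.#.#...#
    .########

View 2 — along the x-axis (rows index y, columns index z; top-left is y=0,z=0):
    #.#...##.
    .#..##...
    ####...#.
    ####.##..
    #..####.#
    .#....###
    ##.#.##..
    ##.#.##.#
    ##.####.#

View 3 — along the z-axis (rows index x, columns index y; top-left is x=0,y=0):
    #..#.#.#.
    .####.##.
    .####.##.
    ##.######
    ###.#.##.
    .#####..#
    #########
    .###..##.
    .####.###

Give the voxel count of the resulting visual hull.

|visual hull| = 202

before carving: 729 voxels (9×9×9)
step 1: project along y, AND mask (58/81) → |grid| = 522
step 2: project along x, AND mask (46/81) → |grid| = 288
step 3: project along z, AND mask (57/81) → |grid| = 202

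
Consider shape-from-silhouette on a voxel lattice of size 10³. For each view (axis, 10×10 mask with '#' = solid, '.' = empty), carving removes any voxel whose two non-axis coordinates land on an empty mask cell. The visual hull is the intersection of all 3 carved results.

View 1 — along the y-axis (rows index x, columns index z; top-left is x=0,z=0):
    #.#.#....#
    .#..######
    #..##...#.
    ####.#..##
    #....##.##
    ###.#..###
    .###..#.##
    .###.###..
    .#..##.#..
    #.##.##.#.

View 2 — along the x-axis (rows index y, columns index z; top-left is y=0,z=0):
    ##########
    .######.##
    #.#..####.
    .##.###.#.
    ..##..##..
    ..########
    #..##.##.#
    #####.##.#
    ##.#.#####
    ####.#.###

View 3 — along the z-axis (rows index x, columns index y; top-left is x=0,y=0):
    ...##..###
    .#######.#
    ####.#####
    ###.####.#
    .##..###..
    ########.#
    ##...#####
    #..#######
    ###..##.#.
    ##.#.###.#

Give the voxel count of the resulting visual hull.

remaining voxels: 296

before carving: 1000 voxels (10×10×10)
[1] y-view keeps 56 columns → grid now 560
[2] x-view keeps 72 columns → grid now 400
[3] z-view keeps 72 columns → grid now 296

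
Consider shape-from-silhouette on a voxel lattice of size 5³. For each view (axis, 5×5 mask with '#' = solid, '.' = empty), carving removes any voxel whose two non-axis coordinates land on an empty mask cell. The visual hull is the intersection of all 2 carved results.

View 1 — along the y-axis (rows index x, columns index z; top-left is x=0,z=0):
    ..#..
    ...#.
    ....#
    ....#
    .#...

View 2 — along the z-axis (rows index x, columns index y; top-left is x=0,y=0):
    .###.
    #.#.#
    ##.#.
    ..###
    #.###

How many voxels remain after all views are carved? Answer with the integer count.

16 voxels

full grid |V| = 125
[1] y-view keeps 5 columns → grid now 25
[2] z-view keeps 16 columns → grid now 16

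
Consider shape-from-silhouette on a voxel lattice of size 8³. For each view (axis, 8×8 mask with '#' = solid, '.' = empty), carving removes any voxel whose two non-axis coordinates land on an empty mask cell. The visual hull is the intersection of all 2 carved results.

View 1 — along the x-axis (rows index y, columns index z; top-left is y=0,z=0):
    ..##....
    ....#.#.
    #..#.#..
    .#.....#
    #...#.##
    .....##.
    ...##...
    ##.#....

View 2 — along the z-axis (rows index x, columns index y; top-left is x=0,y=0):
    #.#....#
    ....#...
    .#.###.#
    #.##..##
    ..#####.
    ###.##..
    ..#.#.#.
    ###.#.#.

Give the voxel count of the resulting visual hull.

remaining voxels: 85

initial block: 8^3 = 512
V1 x: intersect with YZ mask (20 set) -- 160 left
V2 z: intersect with XY mask (32 set) -- 85 left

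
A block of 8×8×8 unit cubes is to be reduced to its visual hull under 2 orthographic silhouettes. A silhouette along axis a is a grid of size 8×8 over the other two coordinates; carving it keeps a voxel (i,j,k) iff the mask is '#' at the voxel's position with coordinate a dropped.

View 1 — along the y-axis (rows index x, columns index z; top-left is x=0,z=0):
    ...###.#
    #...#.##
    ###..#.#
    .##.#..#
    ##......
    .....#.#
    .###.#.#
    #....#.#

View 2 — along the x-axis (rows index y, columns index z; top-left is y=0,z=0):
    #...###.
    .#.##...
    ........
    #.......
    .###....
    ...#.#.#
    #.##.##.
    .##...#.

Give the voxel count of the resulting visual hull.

start: 8×8×8 = 512 voxels
V1 y: intersect with XZ mask (29 set) -- 232 left
V2 x: intersect with YZ mask (22 set) -- 72 left

voxel count = 72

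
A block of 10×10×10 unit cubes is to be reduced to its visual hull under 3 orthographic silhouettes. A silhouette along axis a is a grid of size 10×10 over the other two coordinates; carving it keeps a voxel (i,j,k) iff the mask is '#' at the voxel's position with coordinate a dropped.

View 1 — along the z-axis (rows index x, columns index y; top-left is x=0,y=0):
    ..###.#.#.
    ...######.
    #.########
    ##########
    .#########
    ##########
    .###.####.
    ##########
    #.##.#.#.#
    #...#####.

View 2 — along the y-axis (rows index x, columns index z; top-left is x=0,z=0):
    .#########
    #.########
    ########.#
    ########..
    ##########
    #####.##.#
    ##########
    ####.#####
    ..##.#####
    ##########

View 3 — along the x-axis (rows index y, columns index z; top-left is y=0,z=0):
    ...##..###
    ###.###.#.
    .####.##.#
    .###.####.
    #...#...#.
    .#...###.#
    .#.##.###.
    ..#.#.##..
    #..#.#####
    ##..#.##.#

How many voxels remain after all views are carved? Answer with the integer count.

remaining voxels: 395

full grid |V| = 1000
carve view 1 (along z, XY-mask fill 78/100): 780 voxels remain
carve view 2 (along y, XZ-mask fill 89/100): 692 voxels remain
carve view 3 (along x, YZ-mask fill 57/100): 395 voxels remain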